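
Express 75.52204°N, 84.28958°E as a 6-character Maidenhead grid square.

Add 180° to longitude and 90° to latitude: 264.2896, 165.5220.
Field (20°×10°, letters A–R): 264.2896/20 → 13 → N, 165.5220/10 → 16 → Q; chars NQ.
Square (2°×1°, digits 0–9): 4.2896/2 → 2, 5.5220/1 → 5; chars 25.
Subsquare (5′×2.5′, letters a–x): 0.2896/0.0833333 → 3 → d, 0.5220/0.0416667 → 12 → m; chars dm.

NQ25dm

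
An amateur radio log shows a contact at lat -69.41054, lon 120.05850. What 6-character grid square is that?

Shift to the Maidenhead origin (180°W, 90°S): lon 300.0585, lat 20.5895.
Field: 300.0585/20 → 15 → P, 20.5895/10 → 2 → C; chars PC.
Square: 0.0585/2 → 0, 0.5895/1 → 0; chars 00.
Subsquare: 0.0585/0.0833333 → 0 → a, 0.5895/0.0416667 → 14 → o; chars ao.

PC00ao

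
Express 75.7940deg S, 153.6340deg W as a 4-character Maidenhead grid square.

Shift to the Maidenhead origin (180°W, 90°S): lon 26.37, lat 14.21.
Field: 26.37/20 → 1 → B, 14.21/10 → 1 → B; chars BB.
Square: 6.37/2 → 3, 4.21/1 → 4; chars 34.

BB34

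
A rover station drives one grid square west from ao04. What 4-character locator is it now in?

Longitude square 0; −1 → -1, wraps to 9, carry into field.
Longitude field A = 0; −1 → -1, wraps to 17 = R, wrapping around the antimeridian.
The latitude characters are unchanged.

RO94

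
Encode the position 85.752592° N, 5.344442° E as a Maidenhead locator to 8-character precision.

JR25qs10

Shift to the Maidenhead origin (180°W, 90°S): lon 185.34444, lat 175.75259.
Field: 185.34444/20 → 9 → J, 175.75259/10 → 17 → R; chars JR.
Square: 5.34444/2 → 2, 5.75259/1 → 5; chars 25.
Subsquare: 1.34444/0.0833333 → 16 → q, 0.75259/0.0416667 → 18 → s; chars qs.
Extended square: 0.01111/0.00833333 → 1, 0.00259/0.00416667 → 0; chars 10.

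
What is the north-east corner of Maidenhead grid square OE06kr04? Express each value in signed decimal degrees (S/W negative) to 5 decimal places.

-43.27083, 100.84167

Field O=14, E=4: +14·20° lon, +4·10° lat → SW at lon 100°, lat -50°.
Square 0, 6: +0·2° lon, +6·1° lat → SW at lon 100°, lat -44°.
Subsquare k=10, r=17: +10·0.0833333° lon, +17·0.0416667° lat → SW at lon 100.833°, lat -43.2917°.
Extended square 0, 4: +0·0.00833333° lon, +4·0.00416667° lat → SW at lon 100.833°, lat -43.275°.
Cell spans 0.00833333° lon × 0.00416667° lat. NE corner is SW corner plus one full cell.
latitude -43.27083, longitude 100.84167.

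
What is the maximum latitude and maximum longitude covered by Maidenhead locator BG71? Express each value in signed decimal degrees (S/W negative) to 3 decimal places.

-28.000, -144.000

Field B=1, G=6: +1·20° lon, +6·10° lat → SW at lon -160°, lat -30°.
Square 7, 1: +7·2° lon, +1·1° lat → SW at lon -146°, lat -29°.
Cell spans 2° lon × 1° lat. NE corner is SW corner plus one full cell.
latitude -28.000, longitude -144.000.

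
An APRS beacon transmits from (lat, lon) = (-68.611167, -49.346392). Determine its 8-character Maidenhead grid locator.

GC51hj83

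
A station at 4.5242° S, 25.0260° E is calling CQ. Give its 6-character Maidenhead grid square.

Offset from 180°W / 90°S: lon 205.0260°, lat 85.4758°.
Field (20°×10°, letters A–R): 205.0260/20 → 10 → K, 85.4758/10 → 8 → I; chars KI.
Square (2°×1°, digits 0–9): 5.0260/2 → 2, 5.4758/1 → 5; chars 25.
Subsquare (5′×2.5′, letters a–x): 1.0260/0.0833333 → 12 → m, 0.4758/0.0416667 → 11 → l; chars ml.

KI25ml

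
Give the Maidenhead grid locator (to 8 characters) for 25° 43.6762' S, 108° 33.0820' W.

DG54rg35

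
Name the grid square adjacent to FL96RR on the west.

Longitude subsquare r = 17; −1 → 16 = q.
The latitude characters are unchanged.

FL96qr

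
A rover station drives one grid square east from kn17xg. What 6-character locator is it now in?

KN27ag

Longitude subsquare x = 23; +1 → 24, wraps to 0 = a, carry into square.
Longitude square 1; +1 → 2.
The latitude characters are unchanged.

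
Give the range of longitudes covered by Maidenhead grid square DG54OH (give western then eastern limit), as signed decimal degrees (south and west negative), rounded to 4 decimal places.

-108.8333, -108.7500

Field D=3, G=6: +3·20° lon, +6·10° lat → SW at lon -120°, lat -30°.
Square 5, 4: +5·2° lon, +4·1° lat → SW at lon -110°, lat -26°.
Subsquare o=14, h=7: +14·0.0833333° lon, +7·0.0416667° lat → SW at lon -108.833°, lat -25.7083°.
Cell spans 0.0833333° lon × 0.0416667° lat.
west -108.8333, east -108.7500.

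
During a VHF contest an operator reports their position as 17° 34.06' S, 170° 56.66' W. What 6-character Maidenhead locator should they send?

AH42mk

Add 180° to longitude and 90° to latitude: 9.0557, 72.4323.
Field: 9.0557/20 → 0 → A, 72.4323/10 → 7 → H; chars AH.
Square: 9.0557/2 → 4, 2.4323/1 → 2; chars 42.
Subsquare: 1.0557/0.0833333 → 12 → m, 0.4323/0.0416667 → 10 → k; chars mk.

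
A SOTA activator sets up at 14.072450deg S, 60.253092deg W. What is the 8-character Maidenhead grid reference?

FH95uw92

Offset from 180°W / 90°S: lon 119.74691°, lat 75.92755°.
Field (20°×10°, letters A–R): lon ⌊119.74691/20⌋ = 5 → F; lat ⌊75.92755/10⌋ = 7 → H.
Square (2°×1°, digits 0–9): lon ⌊19.74691/2⌋ = 9; lat ⌊5.92755/1⌋ = 5.
Subsquare (5′×2.5′, letters a–x): lon ⌊1.74691/0.0833333⌋ = 20 → u; lat ⌊0.92755/0.0416667⌋ = 22 → w.
Extended square (30″×15″, digits 0–9): lon ⌊0.08024/0.00833333⌋ = 9; lat ⌊0.01088/0.00416667⌋ = 2.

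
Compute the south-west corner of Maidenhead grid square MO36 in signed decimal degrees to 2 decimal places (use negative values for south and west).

56.00, 66.00

Field M=12, O=14: +12·20° lon, +14·10° lat → SW at lon 60°, lat 50°.
Square 3, 6: +3·2° lon, +6·1° lat → SW at lon 66°, lat 56°.
latitude 56.00, longitude 66.00.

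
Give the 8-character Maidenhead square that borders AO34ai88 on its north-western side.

Longitude extended square 8; −1 → 7.
Latitude extended square 8; +1 → 9.

AO34ai79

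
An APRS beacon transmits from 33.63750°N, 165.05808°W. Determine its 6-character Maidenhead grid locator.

AM73lp

Offset from 180°W / 90°S: lon 14.9419°, lat 123.6375°.
Field: lon ⌊14.9419/20⌋ = 0 → A; lat ⌊123.6375/10⌋ = 12 → M.
Square: lon ⌊14.9419/2⌋ = 7; lat ⌊3.6375/1⌋ = 3.
Subsquare: lon ⌊0.9419/0.0833333⌋ = 11 → l; lat ⌊0.6375/0.0416667⌋ = 15 → p.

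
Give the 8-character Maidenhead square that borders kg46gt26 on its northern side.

KG46gt27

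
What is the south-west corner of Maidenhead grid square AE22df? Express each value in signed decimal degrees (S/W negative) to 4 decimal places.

Field A=0, E=4: +0·20° lon, +4·10° lat → SW at lon -180°, lat -50°.
Square 2, 2: +2·2° lon, +2·1° lat → SW at lon -176°, lat -48°.
Subsquare d=3, f=5: +3·0.0833333° lon, +5·0.0416667° lat → SW at lon -175.75°, lat -47.7917°.
latitude -47.7917, longitude -175.7500.

-47.7917, -175.7500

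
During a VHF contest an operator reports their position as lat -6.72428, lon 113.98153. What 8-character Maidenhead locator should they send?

Add 180° to longitude and 90° to latitude: 293.98153, 83.27572.
Field: 293.98153/20 → 14 → O, 83.27572/10 → 8 → I; chars OI.
Square: 13.98153/2 → 6, 3.27572/1 → 3; chars 63.
Subsquare: 1.98153/0.0833333 → 23 → x, 0.27572/0.0416667 → 6 → g; chars xg.
Extended square: 0.06486/0.00833333 → 7, 0.02572/0.00416667 → 6; chars 76.

OI63xg76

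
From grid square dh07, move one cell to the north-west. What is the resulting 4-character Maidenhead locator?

CH98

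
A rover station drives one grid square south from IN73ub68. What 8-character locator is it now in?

IN73ub67

Latitude extended square 8; −1 → 7.
The longitude characters are unchanged.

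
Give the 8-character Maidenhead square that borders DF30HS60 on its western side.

Longitude extended square 6; −1 → 5.
The latitude characters are unchanged.

DF30hs50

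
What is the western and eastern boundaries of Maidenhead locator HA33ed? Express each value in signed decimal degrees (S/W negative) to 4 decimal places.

Field H=7, A=0: +7·20° lon, +0·10° lat → SW at lon -40°, lat -90°.
Square 3, 3: +3·2° lon, +3·1° lat → SW at lon -34°, lat -87°.
Subsquare e=4, d=3: +4·0.0833333° lon, +3·0.0416667° lat → SW at lon -33.6667°, lat -86.875°.
Cell spans 0.0833333° lon × 0.0416667° lat.
west -33.6667, east -33.5833.

-33.6667, -33.5833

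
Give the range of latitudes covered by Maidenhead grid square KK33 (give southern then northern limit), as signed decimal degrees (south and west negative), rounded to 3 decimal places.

Field K=10, K=10: +10·20° lon, +10·10° lat → SW at lon 20°, lat 10°.
Square 3, 3: +3·2° lon, +3·1° lat → SW at lon 26°, lat 13°.
Cell spans 2° lon × 1° lat.
south 13.000, north 14.000.

13.000, 14.000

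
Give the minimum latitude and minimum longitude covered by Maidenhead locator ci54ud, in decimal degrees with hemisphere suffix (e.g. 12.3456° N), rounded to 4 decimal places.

5.8750° S, 128.3333° W

Field C=2, I=8: +2·20° lon, +8·10° lat → SW at lon -140°, lat -10°.
Square 5, 4: +5·2° lon, +4·1° lat → SW at lon -130°, lat -6°.
Subsquare u=20, d=3: +20·0.0833333° lon, +3·0.0416667° lat → SW at lon -128.333°, lat -5.875°.
latitude 5.8750° S, longitude 128.3333° W.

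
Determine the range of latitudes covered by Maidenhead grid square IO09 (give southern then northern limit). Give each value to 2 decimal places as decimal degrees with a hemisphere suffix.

59.00° N, 60.00° N

Field I=8, O=14: +8·20° lon, +14·10° lat → SW at lon -20°, lat 50°.
Square 0, 9: +0·2° lon, +9·1° lat → SW at lon -20°, lat 59°.
Cell spans 2° lon × 1° lat.
south 59.00° N, north 60.00° N.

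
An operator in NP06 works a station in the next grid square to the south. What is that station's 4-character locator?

NP05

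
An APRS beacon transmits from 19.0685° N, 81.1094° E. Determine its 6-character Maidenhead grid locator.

Shift to the Maidenhead origin (180°W, 90°S): lon 261.1094, lat 109.0685.
Field: lon ⌊261.1094/20⌋ = 13 → N; lat ⌊109.0685/10⌋ = 10 → K.
Square: lon ⌊1.1094/2⌋ = 0; lat ⌊9.0685/1⌋ = 9.
Subsquare: lon ⌊1.1094/0.0833333⌋ = 13 → n; lat ⌊0.0685/0.0416667⌋ = 1 → b.

NK09nb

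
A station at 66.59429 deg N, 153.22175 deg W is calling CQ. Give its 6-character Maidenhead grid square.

BP36jo

Shift to the Maidenhead origin (180°W, 90°S): lon 26.7783, lat 156.5943.
Field (20°×10°, letters A–R): 26.7783/20 → 1 → B, 156.5943/10 → 15 → P; chars BP.
Square (2°×1°, digits 0–9): 6.7783/2 → 3, 6.5943/1 → 6; chars 36.
Subsquare (5′×2.5′, letters a–x): 0.7783/0.0833333 → 9 → j, 0.5943/0.0416667 → 14 → o; chars jo.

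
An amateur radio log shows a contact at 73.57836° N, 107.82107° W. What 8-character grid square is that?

DQ63cn18

Offset from 180°W / 90°S: lon 72.17893°, lat 163.57836°.
Field: 72.17893/20 → 3 → D, 163.57836/10 → 16 → Q; chars DQ.
Square: 12.17893/2 → 6, 3.57836/1 → 3; chars 63.
Subsquare: 0.17893/0.0833333 → 2 → c, 0.57836/0.0416667 → 13 → n; chars cn.
Extended square: 0.01226/0.00833333 → 1, 0.03669/0.00416667 → 8; chars 18.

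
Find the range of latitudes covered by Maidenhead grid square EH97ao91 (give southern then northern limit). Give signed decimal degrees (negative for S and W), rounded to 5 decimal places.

Field E=4, H=7: +4·20° lon, +7·10° lat → SW at lon -100°, lat -20°.
Square 9, 7: +9·2° lon, +7·1° lat → SW at lon -82°, lat -13°.
Subsquare a=0, o=14: +0·0.0833333° lon, +14·0.0416667° lat → SW at lon -82°, lat -12.4167°.
Extended square 9, 1: +9·0.00833333° lon, +1·0.00416667° lat → SW at lon -81.925°, lat -12.4125°.
Cell spans 0.00833333° lon × 0.00416667° lat.
south -12.41250, north -12.40833.

-12.41250, -12.40833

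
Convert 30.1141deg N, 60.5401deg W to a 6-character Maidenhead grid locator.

FM90rc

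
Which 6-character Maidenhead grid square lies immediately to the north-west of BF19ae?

BF09xf

Longitude subsquare a = 0; −1 → -1, wraps to 23 = x, carry into square.
Longitude square 1; −1 → 0.
Latitude subsquare e = 4; +1 → 5 = f.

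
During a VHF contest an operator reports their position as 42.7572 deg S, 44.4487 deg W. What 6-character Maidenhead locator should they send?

Shift to the Maidenhead origin (180°W, 90°S): lon 135.5513, lat 47.2428.
Field (20°×10°, letters A–R): lon ⌊135.5513/20⌋ = 6 → G; lat ⌊47.2428/10⌋ = 4 → E.
Square (2°×1°, digits 0–9): lon ⌊15.5513/2⌋ = 7; lat ⌊7.2428/1⌋ = 7.
Subsquare (5′×2.5′, letters a–x): lon ⌊1.5513/0.0833333⌋ = 18 → s; lat ⌊0.2428/0.0416667⌋ = 5 → f.

GE77sf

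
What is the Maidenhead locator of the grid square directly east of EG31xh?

EG41ah

Longitude subsquare x = 23; +1 → 24, wraps to 0 = a, carry into square.
Longitude square 3; +1 → 4.
The latitude characters are unchanged.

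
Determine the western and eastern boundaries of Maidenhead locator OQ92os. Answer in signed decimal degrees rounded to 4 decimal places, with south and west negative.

119.1667, 119.2500

Field O=14, Q=16: +14·20° lon, +16·10° lat → SW at lon 100°, lat 70°.
Square 9, 2: +9·2° lon, +2·1° lat → SW at lon 118°, lat 72°.
Subsquare o=14, s=18: +14·0.0833333° lon, +18·0.0416667° lat → SW at lon 119.167°, lat 72.75°.
Cell spans 0.0833333° lon × 0.0416667° lat.
west 119.1667, east 119.2500.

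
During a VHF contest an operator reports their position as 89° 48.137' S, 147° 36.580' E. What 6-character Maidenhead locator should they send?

Offset from 180°W / 90°S: lon 327.6097°, lat 0.1977°.
Field: lon ⌊327.6097/20⌋ = 16 → Q; lat ⌊0.1977/10⌋ = 0 → A.
Square: lon ⌊7.6097/2⌋ = 3; lat ⌊0.1977/1⌋ = 0.
Subsquare: lon ⌊1.6097/0.0833333⌋ = 19 → t; lat ⌊0.1977/0.0416667⌋ = 4 → e.

QA30te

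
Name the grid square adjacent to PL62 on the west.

PL52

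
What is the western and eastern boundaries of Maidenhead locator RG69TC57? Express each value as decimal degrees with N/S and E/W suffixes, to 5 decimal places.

173.62500° E, 173.63333° E

Field R=17, G=6: +17·20° lon, +6·10° lat → SW at lon 160°, lat -30°.
Square 6, 9: +6·2° lon, +9·1° lat → SW at lon 172°, lat -21°.
Subsquare t=19, c=2: +19·0.0833333° lon, +2·0.0416667° lat → SW at lon 173.583°, lat -20.9167°.
Extended square 5, 7: +5·0.00833333° lon, +7·0.00416667° lat → SW at lon 173.625°, lat -20.8875°.
Cell spans 0.00833333° lon × 0.00416667° lat.
west 173.62500° E, east 173.63333° E.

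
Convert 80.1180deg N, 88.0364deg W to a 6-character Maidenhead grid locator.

ER50xc

Offset from 180°W / 90°S: lon 91.9636°, lat 170.1180°.
Field: 91.9636/20 → 4 → E, 170.1180/10 → 17 → R; chars ER.
Square: 11.9636/2 → 5, 0.1180/1 → 0; chars 50.
Subsquare: 1.9636/0.0833333 → 23 → x, 0.1180/0.0416667 → 2 → c; chars xc.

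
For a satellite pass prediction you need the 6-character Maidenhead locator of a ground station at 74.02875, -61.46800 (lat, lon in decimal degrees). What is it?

FQ94ga

Shift to the Maidenhead origin (180°W, 90°S): lon 118.5320, lat 164.0288.
Field: lon ⌊118.5320/20⌋ = 5 → F; lat ⌊164.0288/10⌋ = 16 → Q.
Square: lon ⌊18.5320/2⌋ = 9; lat ⌊4.0288/1⌋ = 4.
Subsquare: lon ⌊0.5320/0.0833333⌋ = 6 → g; lat ⌊0.0288/0.0416667⌋ = 0 → a.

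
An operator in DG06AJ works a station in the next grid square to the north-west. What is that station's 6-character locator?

CG96xk

Longitude subsquare a = 0; −1 → -1, wraps to 23 = x, carry into square.
Longitude square 0; −1 → -1, wraps to 9, carry into field.
Longitude field D = 3; −1 → 2 = C.
Latitude subsquare j = 9; +1 → 10 = k.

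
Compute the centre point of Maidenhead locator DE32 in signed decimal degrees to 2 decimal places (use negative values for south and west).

Field D=3, E=4: +3·20° lon, +4·10° lat → SW at lon -120°, lat -50°.
Square 3, 2: +3·2° lon, +2·1° lat → SW at lon -114°, lat -48°.
Cell spans 2° lon × 1° lat. Centre is SW corner plus half of each.
latitude -47.50, longitude -113.00.

-47.50, -113.00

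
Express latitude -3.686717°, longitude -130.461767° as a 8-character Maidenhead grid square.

Offset from 180°W / 90°S: lon 49.53823°, lat 86.31328°.
Field (20°×10°, letters A–R): lon ⌊49.53823/20⌋ = 2 → C; lat ⌊86.31328/10⌋ = 8 → I.
Square (2°×1°, digits 0–9): lon ⌊9.53823/2⌋ = 4; lat ⌊6.31328/1⌋ = 6.
Subsquare (5′×2.5′, letters a–x): lon ⌊1.53823/0.0833333⌋ = 18 → s; lat ⌊0.31328/0.0416667⌋ = 7 → h.
Extended square (30″×15″, digits 0–9): lon ⌊0.03823/0.00833333⌋ = 4; lat ⌊0.02162/0.00416667⌋ = 5.

CI46sh45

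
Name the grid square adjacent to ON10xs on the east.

Longitude subsquare x = 23; +1 → 24, wraps to 0 = a, carry into square.
Longitude square 1; +1 → 2.
The latitude characters are unchanged.

ON20as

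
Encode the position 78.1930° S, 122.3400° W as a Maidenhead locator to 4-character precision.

CB81

Shift to the Maidenhead origin (180°W, 90°S): lon 57.66, lat 11.81.
Field: lon ⌊57.66/20⌋ = 2 → C; lat ⌊11.81/10⌋ = 1 → B.
Square: lon ⌊17.66/2⌋ = 8; lat ⌊1.81/1⌋ = 1.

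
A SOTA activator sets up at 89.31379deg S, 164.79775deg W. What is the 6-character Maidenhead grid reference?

AA70oq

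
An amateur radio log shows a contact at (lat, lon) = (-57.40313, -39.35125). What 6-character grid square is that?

HD02ho

Add 180° to longitude and 90° to latitude: 140.6488, 32.5969.
Field: 140.6488/20 → 7 → H, 32.5969/10 → 3 → D; chars HD.
Square: 0.6488/2 → 0, 2.5969/1 → 2; chars 02.
Subsquare: 0.6488/0.0833333 → 7 → h, 0.5969/0.0416667 → 14 → o; chars ho.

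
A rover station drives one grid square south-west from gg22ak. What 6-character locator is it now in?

GG12xj

Longitude subsquare a = 0; −1 → -1, wraps to 23 = x, carry into square.
Longitude square 2; −1 → 1.
Latitude subsquare k = 10; −1 → 9 = j.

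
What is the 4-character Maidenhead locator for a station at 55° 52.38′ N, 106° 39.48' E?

OO35

Add 180° to longitude and 90° to latitude: 286.66, 145.87.
Field: lon ⌊286.66/20⌋ = 14 → O; lat ⌊145.87/10⌋ = 14 → O.
Square: lon ⌊6.66/2⌋ = 3; lat ⌊5.87/1⌋ = 5.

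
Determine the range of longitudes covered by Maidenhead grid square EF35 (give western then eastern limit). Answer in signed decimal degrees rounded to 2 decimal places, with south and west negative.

Field E=4, F=5: +4·20° lon, +5·10° lat → SW at lon -100°, lat -40°.
Square 3, 5: +3·2° lon, +5·1° lat → SW at lon -94°, lat -35°.
Cell spans 2° lon × 1° lat.
west -94.00, east -92.00.

-94.00, -92.00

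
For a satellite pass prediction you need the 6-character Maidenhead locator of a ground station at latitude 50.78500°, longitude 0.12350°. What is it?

JO00bs

Shift to the Maidenhead origin (180°W, 90°S): lon 180.1235, lat 140.7850.
Field: lon ⌊180.1235/20⌋ = 9 → J; lat ⌊140.7850/10⌋ = 14 → O.
Square: lon ⌊0.1235/2⌋ = 0; lat ⌊0.7850/1⌋ = 0.
Subsquare: lon ⌊0.1235/0.0833333⌋ = 1 → b; lat ⌊0.7850/0.0416667⌋ = 18 → s.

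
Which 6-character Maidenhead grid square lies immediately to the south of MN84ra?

Latitude subsquare a = 0; −1 → -1, wraps to 23 = x, carry into square.
Latitude square 4; −1 → 3.
The longitude characters are unchanged.

MN83rx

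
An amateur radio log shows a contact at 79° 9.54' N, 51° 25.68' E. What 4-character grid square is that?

LQ59

Shift to the Maidenhead origin (180°W, 90°S): lon 231.43, lat 169.16.
Field: lon ⌊231.43/20⌋ = 11 → L; lat ⌊169.16/10⌋ = 16 → Q.
Square: lon ⌊11.43/2⌋ = 5; lat ⌊9.16/1⌋ = 9.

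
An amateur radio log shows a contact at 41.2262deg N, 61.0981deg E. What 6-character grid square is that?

MN01nf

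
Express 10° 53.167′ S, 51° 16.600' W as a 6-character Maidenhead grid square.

GH49ic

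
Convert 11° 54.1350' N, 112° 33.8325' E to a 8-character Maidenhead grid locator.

OK61gv76

Shift to the Maidenhead origin (180°W, 90°S): lon 292.56387, lat 101.90225.
Field (20°×10°, letters A–R): 292.56387/20 → 14 → O, 101.90225/10 → 10 → K; chars OK.
Square (2°×1°, digits 0–9): 12.56387/2 → 6, 1.90225/1 → 1; chars 61.
Subsquare (5′×2.5′, letters a–x): 0.56387/0.0833333 → 6 → g, 0.90225/0.0416667 → 21 → v; chars gv.
Extended square (30″×15″, digits 0–9): 0.06387/0.00833333 → 7, 0.02725/0.00416667 → 6; chars 76.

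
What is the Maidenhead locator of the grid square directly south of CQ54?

CQ53

Latitude square 4; −1 → 3.
The longitude characters are unchanged.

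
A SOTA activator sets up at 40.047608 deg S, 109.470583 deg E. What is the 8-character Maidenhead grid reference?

Add 180° to longitude and 90° to latitude: 289.47058, 49.95239.
Field: 289.47058/20 → 14 → O, 49.95239/10 → 4 → E; chars OE.
Square: 9.47058/2 → 4, 9.95239/1 → 9; chars 49.
Subsquare: 1.47058/0.0833333 → 17 → r, 0.95239/0.0416667 → 22 → w; chars rw.
Extended square: 0.05392/0.00833333 → 6, 0.03573/0.00416667 → 8; chars 68.

OE49rw68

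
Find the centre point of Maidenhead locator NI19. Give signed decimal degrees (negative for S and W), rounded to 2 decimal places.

-0.50, 83.00

Field N=13, I=8: +13·20° lon, +8·10° lat → SW at lon 80°, lat -10°.
Square 1, 9: +1·2° lon, +9·1° lat → SW at lon 82°, lat -1°.
Cell spans 2° lon × 1° lat. Centre is SW corner plus half of each.
latitude -0.50, longitude 83.00.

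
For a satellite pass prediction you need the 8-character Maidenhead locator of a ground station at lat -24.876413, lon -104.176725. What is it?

Offset from 180°W / 90°S: lon 75.82327°, lat 65.12359°.
Field: lon ⌊75.82327/20⌋ = 3 → D; lat ⌊65.12359/10⌋ = 6 → G.
Square: lon ⌊15.82327/2⌋ = 7; lat ⌊5.12359/1⌋ = 5.
Subsquare: lon ⌊1.82327/0.0833333⌋ = 21 → v; lat ⌊0.12359/0.0416667⌋ = 2 → c.
Extended square: lon ⌊0.07327/0.00833333⌋ = 8; lat ⌊0.04025/0.00416667⌋ = 9.

DG75vc89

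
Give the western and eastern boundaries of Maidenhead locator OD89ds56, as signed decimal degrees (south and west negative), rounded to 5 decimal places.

116.29167, 116.30000

Field O=14, D=3: +14·20° lon, +3·10° lat → SW at lon 100°, lat -60°.
Square 8, 9: +8·2° lon, +9·1° lat → SW at lon 116°, lat -51°.
Subsquare d=3, s=18: +3·0.0833333° lon, +18·0.0416667° lat → SW at lon 116.25°, lat -50.25°.
Extended square 5, 6: +5·0.00833333° lon, +6·0.00416667° lat → SW at lon 116.292°, lat -50.225°.
Cell spans 0.00833333° lon × 0.00416667° lat.
west 116.29167, east 116.30000.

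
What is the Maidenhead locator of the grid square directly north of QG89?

QH80

Latitude square 9; +1 → 10, wraps to 0, carry into field.
Latitude field G = 6; +1 → 7 = H.
The longitude characters are unchanged.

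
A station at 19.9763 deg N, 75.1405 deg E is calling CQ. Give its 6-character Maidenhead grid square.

Offset from 180°W / 90°S: lon 255.1405°, lat 109.9763°.
Field (20°×10°, letters A–R): 255.1405/20 → 12 → M, 109.9763/10 → 10 → K; chars MK.
Square (2°×1°, digits 0–9): 15.1405/2 → 7, 9.9763/1 → 9; chars 79.
Subsquare (5′×2.5′, letters a–x): 1.1405/0.0833333 → 13 → n, 0.9763/0.0416667 → 23 → x; chars nx.

MK79nx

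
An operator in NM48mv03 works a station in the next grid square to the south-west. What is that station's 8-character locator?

NM48lv92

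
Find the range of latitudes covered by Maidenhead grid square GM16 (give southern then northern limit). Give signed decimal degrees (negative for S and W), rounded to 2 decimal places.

36.00, 37.00

Field G=6, M=12: +6·20° lon, +12·10° lat → SW at lon -60°, lat 30°.
Square 1, 6: +1·2° lon, +6·1° lat → SW at lon -58°, lat 36°.
Cell spans 2° lon × 1° lat.
south 36.00, north 37.00.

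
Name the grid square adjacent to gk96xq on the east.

Longitude subsquare x = 23; +1 → 24, wraps to 0 = a, carry into square.
Longitude square 9; +1 → 10, wraps to 0, carry into field.
Longitude field G = 6; +1 → 7 = H.
The latitude characters are unchanged.

HK06aq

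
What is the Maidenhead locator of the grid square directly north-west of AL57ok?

Longitude subsquare o = 14; −1 → 13 = n.
Latitude subsquare k = 10; +1 → 11 = l.

AL57nl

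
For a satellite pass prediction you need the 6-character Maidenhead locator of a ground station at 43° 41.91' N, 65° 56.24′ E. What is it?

Offset from 180°W / 90°S: lon 245.9373°, lat 133.6985°.
Field (20°×10°, letters A–R): lon ⌊245.9373/20⌋ = 12 → M; lat ⌊133.6985/10⌋ = 13 → N.
Square (2°×1°, digits 0–9): lon ⌊5.9373/2⌋ = 2; lat ⌊3.6985/1⌋ = 3.
Subsquare (5′×2.5′, letters a–x): lon ⌊1.9373/0.0833333⌋ = 23 → x; lat ⌊0.6985/0.0416667⌋ = 16 → q.

MN23xq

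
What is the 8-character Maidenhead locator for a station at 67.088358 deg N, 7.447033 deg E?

Offset from 180°W / 90°S: lon 187.44703°, lat 157.08836°.
Field: 187.44703/20 → 9 → J, 157.08836/10 → 15 → P; chars JP.
Square: 7.44703/2 → 3, 7.08836/1 → 7; chars 37.
Subsquare: 1.44703/0.0833333 → 17 → r, 0.08836/0.0416667 → 2 → c; chars rc.
Extended square: 0.03037/0.00833333 → 3, 0.00502/0.00416667 → 1; chars 31.

JP37rc31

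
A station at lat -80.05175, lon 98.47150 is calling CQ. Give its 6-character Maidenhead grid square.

Offset from 180°W / 90°S: lon 278.4715°, lat 9.9483°.
Field: 278.4715/20 → 13 → N, 9.9483/10 → 0 → A; chars NA.
Square: 18.4715/2 → 9, 9.9483/1 → 9; chars 99.
Subsquare: 0.4715/0.0833333 → 5 → f, 0.9483/0.0416667 → 22 → w; chars fw.

NA99fw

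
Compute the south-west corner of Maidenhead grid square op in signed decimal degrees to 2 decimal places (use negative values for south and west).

60.00, 100.00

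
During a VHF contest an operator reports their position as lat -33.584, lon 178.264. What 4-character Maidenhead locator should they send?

Add 180° to longitude and 90° to latitude: 358.26, 56.42.
Field (20°×10°, letters A–R): 358.26/20 → 17 → R, 56.42/10 → 5 → F; chars RF.
Square (2°×1°, digits 0–9): 18.26/2 → 9, 6.42/1 → 6; chars 96.

RF96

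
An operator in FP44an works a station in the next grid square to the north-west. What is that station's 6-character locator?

FP34xo

Longitude subsquare a = 0; −1 → -1, wraps to 23 = x, carry into square.
Longitude square 4; −1 → 3.
Latitude subsquare n = 13; +1 → 14 = o.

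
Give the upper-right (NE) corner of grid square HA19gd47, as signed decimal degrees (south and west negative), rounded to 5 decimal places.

-80.84167, -37.45833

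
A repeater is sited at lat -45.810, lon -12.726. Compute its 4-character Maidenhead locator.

Offset from 180°W / 90°S: lon 167.27°, lat 44.19°.
Field: 167.27/20 → 8 → I, 44.19/10 → 4 → E; chars IE.
Square: 7.27/2 → 3, 4.19/1 → 4; chars 34.

IE34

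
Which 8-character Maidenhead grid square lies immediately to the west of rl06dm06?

RL06cm96

Longitude extended square 0; −1 → -1, wraps to 9, carry into subsquare.
Longitude subsquare d = 3; −1 → 2 = c.
The latitude characters are unchanged.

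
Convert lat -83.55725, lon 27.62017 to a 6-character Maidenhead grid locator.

Shift to the Maidenhead origin (180°W, 90°S): lon 207.6202, lat 6.4428.
Field: 207.6202/20 → 10 → K, 6.4428/10 → 0 → A; chars KA.
Square: 7.6202/2 → 3, 6.4428/1 → 6; chars 36.
Subsquare: 1.6202/0.0833333 → 19 → t, 0.4428/0.0416667 → 10 → k; chars tk.

KA36tk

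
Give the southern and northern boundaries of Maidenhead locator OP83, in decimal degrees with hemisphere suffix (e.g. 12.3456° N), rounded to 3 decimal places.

63.000° N, 64.000° N

Field O=14, P=15: +14·20° lon, +15·10° lat → SW at lon 100°, lat 60°.
Square 8, 3: +8·2° lon, +3·1° lat → SW at lon 116°, lat 63°.
Cell spans 2° lon × 1° lat.
south 63.000° N, north 64.000° N.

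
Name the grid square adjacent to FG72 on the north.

Latitude square 2; +1 → 3.
The longitude characters are unchanged.

FG73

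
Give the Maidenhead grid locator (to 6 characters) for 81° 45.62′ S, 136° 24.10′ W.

CA18tf

Add 180° to longitude and 90° to latitude: 43.5983, 8.2397.
Field: 43.5983/20 → 2 → C, 8.2397/10 → 0 → A; chars CA.
Square: 3.5983/2 → 1, 8.2397/1 → 8; chars 18.
Subsquare: 1.5983/0.0833333 → 19 → t, 0.2397/0.0416667 → 5 → f; chars tf.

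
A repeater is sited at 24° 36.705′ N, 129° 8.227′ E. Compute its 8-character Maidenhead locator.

Add 180° to longitude and 90° to latitude: 309.13712, 114.61175.
Field (20°×10°, letters A–R): 309.13712/20 → 15 → P, 114.61175/10 → 11 → L; chars PL.
Square (2°×1°, digits 0–9): 9.13712/2 → 4, 4.61175/1 → 4; chars 44.
Subsquare (5′×2.5′, letters a–x): 1.13712/0.0833333 → 13 → n, 0.61175/0.0416667 → 14 → o; chars no.
Extended square (30″×15″, digits 0–9): 0.05378/0.00833333 → 6, 0.02842/0.00416667 → 6; chars 66.

PL44no66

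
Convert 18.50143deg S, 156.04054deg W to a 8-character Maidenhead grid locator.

Shift to the Maidenhead origin (180°W, 90°S): lon 23.95946, lat 71.49857.
Field: lon ⌊23.95946/20⌋ = 1 → B; lat ⌊71.49857/10⌋ = 7 → H.
Square: lon ⌊3.95946/2⌋ = 1; lat ⌊1.49857/1⌋ = 1.
Subsquare: lon ⌊1.95946/0.0833333⌋ = 23 → x; lat ⌊0.49857/0.0416667⌋ = 11 → l.
Extended square: lon ⌊0.04279/0.00833333⌋ = 5; lat ⌊0.04024/0.00416667⌋ = 9.

BH11xl59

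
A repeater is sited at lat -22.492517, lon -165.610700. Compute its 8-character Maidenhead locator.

AG77em61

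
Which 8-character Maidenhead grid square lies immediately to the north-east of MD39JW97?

MD39kw08

Longitude extended square 9; +1 → 10, wraps to 0, carry into subsquare.
Longitude subsquare j = 9; +1 → 10 = k.
Latitude extended square 7; +1 → 8.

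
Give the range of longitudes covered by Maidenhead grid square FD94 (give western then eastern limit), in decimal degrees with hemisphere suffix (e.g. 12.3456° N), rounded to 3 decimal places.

Field F=5, D=3: +5·20° lon, +3·10° lat → SW at lon -80°, lat -60°.
Square 9, 4: +9·2° lon, +4·1° lat → SW at lon -62°, lat -56°.
Cell spans 2° lon × 1° lat.
west 62.000° W, east 60.000° W.

62.000° W, 60.000° W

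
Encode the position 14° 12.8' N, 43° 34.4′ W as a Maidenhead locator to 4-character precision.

Shift to the Maidenhead origin (180°W, 90°S): lon 136.43, lat 104.21.
Field: lon ⌊136.43/20⌋ = 6 → G; lat ⌊104.21/10⌋ = 10 → K.
Square: lon ⌊16.43/2⌋ = 8; lat ⌊4.21/1⌋ = 4.

GK84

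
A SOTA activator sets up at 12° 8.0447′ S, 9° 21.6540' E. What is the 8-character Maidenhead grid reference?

JH47qu37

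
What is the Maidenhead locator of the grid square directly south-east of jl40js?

JL40kr

Longitude subsquare j = 9; +1 → 10 = k.
Latitude subsquare s = 18; −1 → 17 = r.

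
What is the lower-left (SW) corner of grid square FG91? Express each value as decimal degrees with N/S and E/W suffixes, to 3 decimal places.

29.000° S, 62.000° W

Field F=5, G=6: +5·20° lon, +6·10° lat → SW at lon -80°, lat -30°.
Square 9, 1: +9·2° lon, +1·1° lat → SW at lon -62°, lat -29°.
latitude 29.000° S, longitude 62.000° W.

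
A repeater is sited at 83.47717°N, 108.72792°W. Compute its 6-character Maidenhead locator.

DR53pl

Shift to the Maidenhead origin (180°W, 90°S): lon 71.2721, lat 173.4772.
Field: 71.2721/20 → 3 → D, 173.4772/10 → 17 → R; chars DR.
Square: 11.2721/2 → 5, 3.4772/1 → 3; chars 53.
Subsquare: 1.2721/0.0833333 → 15 → p, 0.4772/0.0416667 → 11 → l; chars pl.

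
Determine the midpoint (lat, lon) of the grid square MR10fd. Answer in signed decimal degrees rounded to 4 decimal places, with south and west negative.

80.1458, 62.4583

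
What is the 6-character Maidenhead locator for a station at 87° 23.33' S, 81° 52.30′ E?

NA02wo

Shift to the Maidenhead origin (180°W, 90°S): lon 261.8717, lat 2.6112.
Field: lon ⌊261.8717/20⌋ = 13 → N; lat ⌊2.6112/10⌋ = 0 → A.
Square: lon ⌊1.8717/2⌋ = 0; lat ⌊2.6112/1⌋ = 2.
Subsquare: lon ⌊1.8717/0.0833333⌋ = 22 → w; lat ⌊0.6112/0.0416667⌋ = 14 → o.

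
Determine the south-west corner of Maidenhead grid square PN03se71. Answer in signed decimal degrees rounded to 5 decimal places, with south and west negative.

43.17083, 121.55833

Field P=15, N=13: +15·20° lon, +13·10° lat → SW at lon 120°, lat 40°.
Square 0, 3: +0·2° lon, +3·1° lat → SW at lon 120°, lat 43°.
Subsquare s=18, e=4: +18·0.0833333° lon, +4·0.0416667° lat → SW at lon 121.5°, lat 43.1667°.
Extended square 7, 1: +7·0.00833333° lon, +1·0.00416667° lat → SW at lon 121.558°, lat 43.1708°.
latitude 43.17083, longitude 121.55833.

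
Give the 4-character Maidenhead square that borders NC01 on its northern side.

Latitude square 1; +1 → 2.
The longitude characters are unchanged.

NC02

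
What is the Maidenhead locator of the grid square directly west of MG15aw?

MG05xw

Longitude subsquare a = 0; −1 → -1, wraps to 23 = x, carry into square.
Longitude square 1; −1 → 0.
The latitude characters are unchanged.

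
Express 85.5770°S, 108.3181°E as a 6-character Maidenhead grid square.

OA44dk

Shift to the Maidenhead origin (180°W, 90°S): lon 288.3181, lat 4.4230.
Field: 288.3181/20 → 14 → O, 4.4230/10 → 0 → A; chars OA.
Square: 8.3181/2 → 4, 4.4230/1 → 4; chars 44.
Subsquare: 0.3181/0.0833333 → 3 → d, 0.4230/0.0416667 → 10 → k; chars dk.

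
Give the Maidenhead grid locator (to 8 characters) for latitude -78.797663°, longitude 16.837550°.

Offset from 180°W / 90°S: lon 196.83755°, lat 11.20234°.
Field: lon ⌊196.83755/20⌋ = 9 → J; lat ⌊11.20234/10⌋ = 1 → B.
Square: lon ⌊16.83755/2⌋ = 8; lat ⌊1.20234/1⌋ = 1.
Subsquare: lon ⌊0.83755/0.0833333⌋ = 10 → k; lat ⌊0.20234/0.0416667⌋ = 4 → e.
Extended square: lon ⌊0.00422/0.00833333⌋ = 0; lat ⌊0.03567/0.00416667⌋ = 8.

JB81ke08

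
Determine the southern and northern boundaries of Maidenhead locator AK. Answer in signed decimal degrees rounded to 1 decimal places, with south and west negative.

Field A=0, K=10: +0·20° lon, +10·10° lat → SW at lon -180°, lat 10°.
Cell spans 20° lon × 10° lat.
south 10.0, north 20.0.

10.0, 20.0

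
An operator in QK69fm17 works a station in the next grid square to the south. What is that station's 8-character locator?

QK69fm16

Latitude extended square 7; −1 → 6.
The longitude characters are unchanged.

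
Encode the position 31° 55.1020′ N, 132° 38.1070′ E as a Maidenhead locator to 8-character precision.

PM61hw60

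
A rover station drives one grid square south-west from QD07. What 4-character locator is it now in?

PD96

Longitude square 0; −1 → -1, wraps to 9, carry into field.
Longitude field Q = 16; −1 → 15 = P.
Latitude square 7; −1 → 6.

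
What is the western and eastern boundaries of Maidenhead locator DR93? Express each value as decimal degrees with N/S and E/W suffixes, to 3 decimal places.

102.000° W, 100.000° W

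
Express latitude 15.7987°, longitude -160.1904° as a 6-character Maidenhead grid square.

AK95vt

Add 180° to longitude and 90° to latitude: 19.8096, 105.7987.
Field (20°×10°, letters A–R): 19.8096/20 → 0 → A, 105.7987/10 → 10 → K; chars AK.
Square (2°×1°, digits 0–9): 19.8096/2 → 9, 5.7987/1 → 5; chars 95.
Subsquare (5′×2.5′, letters a–x): 1.8096/0.0833333 → 21 → v, 0.7987/0.0416667 → 19 → t; chars vt.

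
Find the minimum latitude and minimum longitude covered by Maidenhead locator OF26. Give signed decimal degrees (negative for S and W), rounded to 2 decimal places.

-34.00, 104.00

Field O=14, F=5: +14·20° lon, +5·10° lat → SW at lon 100°, lat -40°.
Square 2, 6: +2·2° lon, +6·1° lat → SW at lon 104°, lat -34°.
latitude -34.00, longitude 104.00.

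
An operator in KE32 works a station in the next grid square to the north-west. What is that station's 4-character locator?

Longitude square 3; −1 → 2.
Latitude square 2; +1 → 3.

KE23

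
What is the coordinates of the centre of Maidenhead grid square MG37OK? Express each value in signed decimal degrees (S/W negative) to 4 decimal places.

Field M=12, G=6: +12·20° lon, +6·10° lat → SW at lon 60°, lat -30°.
Square 3, 7: +3·2° lon, +7·1° lat → SW at lon 66°, lat -23°.
Subsquare o=14, k=10: +14·0.0833333° lon, +10·0.0416667° lat → SW at lon 67.1667°, lat -22.5833°.
Cell spans 0.0833333° lon × 0.0416667° lat. Centre is SW corner plus half of each.
latitude -22.5625, longitude 67.2083.

-22.5625, 67.2083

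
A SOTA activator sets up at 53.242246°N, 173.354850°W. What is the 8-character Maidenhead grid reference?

AO33hf78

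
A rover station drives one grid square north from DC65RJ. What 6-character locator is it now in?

DC65rk

Latitude subsquare j = 9; +1 → 10 = k.
The longitude characters are unchanged.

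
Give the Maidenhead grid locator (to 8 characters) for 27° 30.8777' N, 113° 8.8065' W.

DL37km23

Add 180° to longitude and 90° to latitude: 66.85322, 117.51463.
Field: 66.85322/20 → 3 → D, 117.51463/10 → 11 → L; chars DL.
Square: 6.85322/2 → 3, 7.51463/1 → 7; chars 37.
Subsquare: 0.85322/0.0833333 → 10 → k, 0.51463/0.0416667 → 12 → m; chars km.
Extended square: 0.01989/0.00833333 → 2, 0.01463/0.00416667 → 3; chars 23.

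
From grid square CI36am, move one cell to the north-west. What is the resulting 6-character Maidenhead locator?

Longitude subsquare a = 0; −1 → -1, wraps to 23 = x, carry into square.
Longitude square 3; −1 → 2.
Latitude subsquare m = 12; +1 → 13 = n.

CI26xn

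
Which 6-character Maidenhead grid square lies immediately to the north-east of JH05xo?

JH15ap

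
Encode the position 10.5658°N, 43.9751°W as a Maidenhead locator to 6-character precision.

GK80an

Add 180° to longitude and 90° to latitude: 136.0249, 100.5658.
Field: lon ⌊136.0249/20⌋ = 6 → G; lat ⌊100.5658/10⌋ = 10 → K.
Square: lon ⌊16.0249/2⌋ = 8; lat ⌊0.5658/1⌋ = 0.
Subsquare: lon ⌊0.0249/0.0833333⌋ = 0 → a; lat ⌊0.5658/0.0416667⌋ = 13 → n.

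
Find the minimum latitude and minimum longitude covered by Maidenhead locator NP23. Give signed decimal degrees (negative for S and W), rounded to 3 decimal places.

Field N=13, P=15: +13·20° lon, +15·10° lat → SW at lon 80°, lat 60°.
Square 2, 3: +2·2° lon, +3·1° lat → SW at lon 84°, lat 63°.
latitude 63.000, longitude 84.000.

63.000, 84.000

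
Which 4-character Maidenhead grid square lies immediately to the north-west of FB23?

FB14

Longitude square 2; −1 → 1.
Latitude square 3; +1 → 4.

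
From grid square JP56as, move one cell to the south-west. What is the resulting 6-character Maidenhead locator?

JP46xr

Longitude subsquare a = 0; −1 → -1, wraps to 23 = x, carry into square.
Longitude square 5; −1 → 4.
Latitude subsquare s = 18; −1 → 17 = r.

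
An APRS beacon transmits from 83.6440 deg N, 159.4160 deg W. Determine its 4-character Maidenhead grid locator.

BR03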